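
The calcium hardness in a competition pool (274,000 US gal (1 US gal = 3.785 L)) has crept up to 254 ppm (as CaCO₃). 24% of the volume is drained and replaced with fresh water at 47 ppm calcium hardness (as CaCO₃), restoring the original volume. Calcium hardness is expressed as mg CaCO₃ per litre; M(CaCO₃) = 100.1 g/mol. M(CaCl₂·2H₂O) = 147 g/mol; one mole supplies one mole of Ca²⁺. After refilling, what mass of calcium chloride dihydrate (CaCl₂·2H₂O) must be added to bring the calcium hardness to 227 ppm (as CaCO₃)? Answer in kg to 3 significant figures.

Volume: 274,000 US gal × 3.785 L/gal = 1,037,090 L.
After draining 24% and refilling: 254 × 0.76 + 47 × 0.24 = 204.32 ppm.
Deficit to target: 227 − 204.32 = 22.68 mg/L.
As CaCO₃: 22.68 mg/L × 1,037,090 L = 23,520 g; ÷ 100.1 = 235 mol Ca²⁺.
Mass: 235 × 147 = 34,540 g.

34.5 kg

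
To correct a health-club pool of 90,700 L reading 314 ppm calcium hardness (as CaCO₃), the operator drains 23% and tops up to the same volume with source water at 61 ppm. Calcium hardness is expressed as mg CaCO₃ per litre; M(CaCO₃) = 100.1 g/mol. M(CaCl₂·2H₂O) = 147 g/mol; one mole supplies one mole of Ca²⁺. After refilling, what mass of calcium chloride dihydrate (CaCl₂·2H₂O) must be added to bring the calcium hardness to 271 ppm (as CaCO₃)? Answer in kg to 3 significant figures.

2.02 kg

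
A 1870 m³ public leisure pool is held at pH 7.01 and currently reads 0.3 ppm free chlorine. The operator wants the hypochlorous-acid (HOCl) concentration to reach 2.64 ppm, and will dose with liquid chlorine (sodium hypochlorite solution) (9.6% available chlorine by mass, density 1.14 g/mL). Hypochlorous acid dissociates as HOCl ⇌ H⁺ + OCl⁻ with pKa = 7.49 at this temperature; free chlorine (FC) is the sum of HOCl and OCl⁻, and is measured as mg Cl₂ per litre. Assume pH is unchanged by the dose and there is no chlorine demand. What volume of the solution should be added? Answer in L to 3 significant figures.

54.9 L

Volume: 1870 m³ = 1,870,000 L.
[OCl⁻]/[HOCl] = 10^(pH − pKa) = 10^(7.01 − 7.49) = 0.3311; fraction as HOCl = 1/(1 + 0.3311) = 0.7512.
Free chlorine required for 2.64 ppm HOCl: 2.64 / 0.7512 = 3.514 ppm.
FC to add: 3.514 − 0.3 = 3.214 mg/L as Cl₂.
Cl₂ equivalent: 3.214 mg/L × 1,870,000 L = 6011 g.
Product at 9.6% available Cl: 6011 / 0.096 = 62,610 g.
Volume: 62,610 g ÷ 1.14 g/mL = 54,920 mL.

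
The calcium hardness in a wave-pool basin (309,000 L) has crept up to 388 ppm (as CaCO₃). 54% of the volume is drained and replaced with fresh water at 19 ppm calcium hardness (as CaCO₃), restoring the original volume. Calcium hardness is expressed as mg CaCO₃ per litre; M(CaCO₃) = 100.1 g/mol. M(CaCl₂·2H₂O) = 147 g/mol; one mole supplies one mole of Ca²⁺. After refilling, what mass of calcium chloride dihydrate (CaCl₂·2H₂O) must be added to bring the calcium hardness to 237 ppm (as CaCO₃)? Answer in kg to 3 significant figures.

21.9 kg

After draining 54% and refilling: 388 × 0.46 + 19 × 0.54 = 188.74 ppm.
Deficit to target: 237 − 188.74 = 48.26 mg/L.
As CaCO₃: 48.26 mg/L × 309,000 L = 14,910 g; ÷ 100.1 = 149 mol Ca²⁺.
Mass: 149 × 147 = 21,900 g.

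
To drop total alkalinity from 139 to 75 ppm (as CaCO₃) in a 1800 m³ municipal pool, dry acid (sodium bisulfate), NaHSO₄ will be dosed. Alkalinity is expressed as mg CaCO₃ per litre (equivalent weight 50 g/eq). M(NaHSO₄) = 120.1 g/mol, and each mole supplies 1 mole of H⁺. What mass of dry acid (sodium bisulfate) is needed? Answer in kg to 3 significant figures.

Volume: 1800 m³ = 1,800,000 L.
Alkalinity to neutralize: (139 − 75) = 64 mg/L as CaCO₃ × 1,800,000 L = 115,200 g as CaCO₃.
Equivalents of H⁺ required: 115,200 ÷ 50 g/eq = 2304 eq = 2304 mol NaHSO₄.
Mass of NaHSO₄: 2304 × 120.1 = 276,700 g.

277 kg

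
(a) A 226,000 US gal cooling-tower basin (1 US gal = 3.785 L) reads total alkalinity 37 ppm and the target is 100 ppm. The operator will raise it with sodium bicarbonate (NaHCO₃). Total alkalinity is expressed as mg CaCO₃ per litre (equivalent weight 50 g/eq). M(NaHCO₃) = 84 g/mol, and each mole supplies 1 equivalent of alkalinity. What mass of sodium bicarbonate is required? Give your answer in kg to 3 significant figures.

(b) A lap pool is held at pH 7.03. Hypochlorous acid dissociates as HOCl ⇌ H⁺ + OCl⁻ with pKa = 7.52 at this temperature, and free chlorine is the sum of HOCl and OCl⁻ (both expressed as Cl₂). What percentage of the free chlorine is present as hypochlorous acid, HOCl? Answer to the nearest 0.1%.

(a) 90.5 kg; (b) 75.6%

(a) Volume: 226,000 US gal × 3.785 L/gal = 855,410 L.
(a) Alkalinity to add: (100 − 37) = 63 mg/L as CaCO₃ × 855,410 L = 53,890 g as CaCO₃.
(a) Equivalents: 53,890 g ÷ 50 g/eq = 1078 eq.
(a) NaHCO₃ supplies 1 eq per mole → 1078 mol.
(a) Mass: 1078 mol × 84 g/mol = 90,540 g.

(b) [OCl⁻]/[HOCl] = 10^(pH − pKa) = 10^(7.03 − 7.52) = 10^-0.49 = 0.3236.
(b) Fraction as HOCl = 1 / (1 + 0.3236) = 0.7555.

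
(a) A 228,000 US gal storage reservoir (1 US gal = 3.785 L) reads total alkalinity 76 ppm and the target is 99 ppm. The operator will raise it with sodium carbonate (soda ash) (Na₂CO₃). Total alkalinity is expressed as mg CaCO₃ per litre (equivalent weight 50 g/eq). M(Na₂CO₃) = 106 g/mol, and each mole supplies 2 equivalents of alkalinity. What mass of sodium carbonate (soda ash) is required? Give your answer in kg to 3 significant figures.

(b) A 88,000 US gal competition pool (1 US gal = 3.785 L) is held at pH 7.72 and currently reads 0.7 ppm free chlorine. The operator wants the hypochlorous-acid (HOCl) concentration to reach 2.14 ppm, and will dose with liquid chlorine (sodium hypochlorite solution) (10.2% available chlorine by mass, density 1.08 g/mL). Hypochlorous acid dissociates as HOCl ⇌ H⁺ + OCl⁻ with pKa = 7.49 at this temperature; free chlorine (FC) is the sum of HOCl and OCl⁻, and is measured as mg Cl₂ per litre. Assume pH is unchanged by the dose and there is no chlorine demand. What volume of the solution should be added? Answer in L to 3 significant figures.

(a) 21.0 kg; (b) 15.3 L

(a) Volume: 228,000 US gal × 3.785 L/gal = 862,980 L.
(a) Alkalinity to add: (99 − 76) = 23 mg/L as CaCO₃ × 862,980 L = 19,850 g as CaCO₃.
(a) Equivalents: 19,850 g ÷ 50 g/eq = 397 eq.
(a) Each mole of Na₂CO₃ supplies 2 eq, so 397 / 2 = 198.5 mol.
(a) Mass: 198.5 mol × 106 g/mol = 21,040 g.

(b) Volume: 88,000 US gal × 3.785 L/gal = 333,080 L.
(b) [OCl⁻]/[HOCl] = 10^(pH − pKa) = 10^(7.72 − 7.49) = 1.698; fraction as HOCl = 1/(1 + 1.698) = 0.3706.
(b) Free chlorine required for 2.14 ppm HOCl: 2.14 / 0.3706 = 5.774 ppm.
(b) FC to add: 5.774 − 0.7 = 5.074 mg/L as Cl₂.
(b) Cl₂ equivalent: 5.074 mg/L × 333,080 L = 1690 g.
(b) Product at 10.2% available Cl: 1690 / 0.102 = 16,570 g.
(b) Volume: 16,570 g ÷ 1.08 g/mL = 15,340 mL.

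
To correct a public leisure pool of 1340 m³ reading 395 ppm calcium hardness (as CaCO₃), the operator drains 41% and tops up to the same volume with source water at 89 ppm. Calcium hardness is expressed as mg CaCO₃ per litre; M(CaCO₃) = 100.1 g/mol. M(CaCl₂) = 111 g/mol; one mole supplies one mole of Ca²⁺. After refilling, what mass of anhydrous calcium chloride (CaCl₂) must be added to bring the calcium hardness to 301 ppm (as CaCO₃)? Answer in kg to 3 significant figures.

Volume: 1340 m³ = 1,340,000 L.
After draining 41% and refilling: 395 × 0.59 + 89 × 0.41 = 269.54 ppm.
Deficit to target: 301 − 269.54 = 31.46 mg/L.
As CaCO₃: 31.46 mg/L × 1,340,000 L = 42,160 g; ÷ 100.1 = 421.1 mol Ca²⁺.
Mass: 421.1 × 111 = 46,750 g.

46.7 kg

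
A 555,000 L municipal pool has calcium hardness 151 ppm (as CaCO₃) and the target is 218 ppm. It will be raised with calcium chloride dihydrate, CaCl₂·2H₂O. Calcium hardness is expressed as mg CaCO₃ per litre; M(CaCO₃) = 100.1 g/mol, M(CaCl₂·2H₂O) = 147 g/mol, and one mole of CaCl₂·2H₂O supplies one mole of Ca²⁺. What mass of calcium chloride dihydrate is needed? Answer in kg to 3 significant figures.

54.6 kg

Hardness to add: (218 − 151) = 67 mg/L as CaCO₃ × 555,000 L = 37,180 g as CaCO₃.
Moles of Ca²⁺ (1 mol Ca²⁺ ≡ 1 mol CaCO₃): 37,180 / 100.1 g/mol = 371.5 mol.
Mass of CaCl₂·2H₂O: 371.5 × 147 = 54,610 g.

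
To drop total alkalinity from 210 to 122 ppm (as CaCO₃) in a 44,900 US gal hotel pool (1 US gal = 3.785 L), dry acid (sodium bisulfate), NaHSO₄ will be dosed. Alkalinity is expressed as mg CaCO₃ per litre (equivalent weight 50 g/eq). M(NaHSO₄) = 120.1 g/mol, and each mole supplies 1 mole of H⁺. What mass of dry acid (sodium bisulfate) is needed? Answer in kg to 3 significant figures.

Volume: 44,900 US gal × 3.785 L/gal = 169,946 L.
Alkalinity to neutralize: (210 − 122) = 88 mg/L as CaCO₃ × 169,946 L = 14,960 g as CaCO₃.
Equivalents of H⁺ required: 14,960 ÷ 50 g/eq = 299.1 eq = 299.1 mol NaHSO₄.
Mass of NaHSO₄: 299.1 × 120.1 = 35,920 g.

35.9 kg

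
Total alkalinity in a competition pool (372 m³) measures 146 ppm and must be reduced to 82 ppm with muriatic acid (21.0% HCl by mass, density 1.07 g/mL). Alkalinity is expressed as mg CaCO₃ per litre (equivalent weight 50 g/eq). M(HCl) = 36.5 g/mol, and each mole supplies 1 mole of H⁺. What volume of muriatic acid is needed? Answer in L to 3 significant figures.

Volume: 372 m³ = 372,000 L.
Alkalinity to neutralize: (146 − 82) = 64 mg/L as CaCO₃ × 372,000 L = 23,810 g as CaCO₃.
Equivalents of H⁺ required: 23,810 ÷ 50 g/eq = 476.2 eq = 476.2 mol HCl.
Mass of HCl: 476.2 × 36.5 = 17,380 g.
Mass of 21.0% solution: 17,380 / 0.21 = 82,760 g.
Volume: 82,760 g ÷ 1.07 g/mL = 77,350 mL.

77.3 L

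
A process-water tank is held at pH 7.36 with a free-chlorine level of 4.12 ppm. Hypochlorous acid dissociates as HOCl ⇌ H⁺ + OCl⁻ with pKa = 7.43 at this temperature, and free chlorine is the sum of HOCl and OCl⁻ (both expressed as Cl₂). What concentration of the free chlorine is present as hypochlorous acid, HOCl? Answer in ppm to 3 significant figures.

2.23 ppm

[OCl⁻]/[HOCl] = 10^(pH − pKa) = 10^(7.36 − 7.43) = 10^-0.07 = 0.8511.
Fraction as HOCl = 1 / (1 + 0.8511) = 0.5402.
HOCl = 0.5402 × 4.12 ppm = 2.226 ppm.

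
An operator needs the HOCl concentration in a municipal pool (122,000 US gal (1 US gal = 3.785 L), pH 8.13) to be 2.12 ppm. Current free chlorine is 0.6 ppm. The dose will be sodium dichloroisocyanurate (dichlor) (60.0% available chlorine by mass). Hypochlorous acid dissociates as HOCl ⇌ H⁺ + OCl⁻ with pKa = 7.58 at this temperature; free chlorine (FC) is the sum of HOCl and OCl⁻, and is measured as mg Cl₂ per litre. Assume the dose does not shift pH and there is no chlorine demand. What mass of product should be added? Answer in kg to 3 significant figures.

6.96 kg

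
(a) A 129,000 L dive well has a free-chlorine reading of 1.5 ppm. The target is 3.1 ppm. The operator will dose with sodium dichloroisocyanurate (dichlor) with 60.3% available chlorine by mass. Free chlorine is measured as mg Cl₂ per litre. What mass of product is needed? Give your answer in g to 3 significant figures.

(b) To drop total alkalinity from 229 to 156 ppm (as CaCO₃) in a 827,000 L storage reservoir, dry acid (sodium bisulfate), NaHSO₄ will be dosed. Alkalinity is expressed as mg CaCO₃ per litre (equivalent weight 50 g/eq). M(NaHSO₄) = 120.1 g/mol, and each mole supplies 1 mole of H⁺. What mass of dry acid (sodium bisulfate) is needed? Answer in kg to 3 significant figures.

(a) Chlorine deficit: 3.1 − 1.5 = 1.6 ppm = 1.6 mg/L as Cl₂.
(a) Cl₂ equivalent needed: 1.6 mg/L × 129,000 L = 206,400 mg = 206.4 g.
(a) Product at 60.3% available chlorine: 206.4 / 0.603 = 342.3 g.

(b) Alkalinity to neutralize: (229 − 156) = 73 mg/L as CaCO₃ × 827,000 L = 60,370 g as CaCO₃.
(b) Equivalents of H⁺ required: 60,370 ÷ 50 g/eq = 1207 eq = 1207 mol NaHSO₄.
(b) Mass of NaHSO₄: 1207 × 120.1 = 145,000 g.

(a) 342 g; (b) 145 kg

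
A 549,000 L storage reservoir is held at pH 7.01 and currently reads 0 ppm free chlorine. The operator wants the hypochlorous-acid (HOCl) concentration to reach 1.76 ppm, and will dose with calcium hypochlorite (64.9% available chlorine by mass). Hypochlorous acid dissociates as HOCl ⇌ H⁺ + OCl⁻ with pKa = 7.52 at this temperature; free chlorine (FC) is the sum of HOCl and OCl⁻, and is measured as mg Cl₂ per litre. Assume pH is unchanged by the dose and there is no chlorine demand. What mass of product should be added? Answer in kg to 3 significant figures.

1.95 kg

[OCl⁻]/[HOCl] = 10^(pH − pKa) = 10^(7.01 − 7.52) = 0.309; fraction as HOCl = 1/(1 + 0.309) = 0.7639.
Free chlorine required for 1.76 ppm HOCl: 1.76 / 0.7639 = 2.304 ppm.
FC to add: 2.304 − 0 = 2.304 mg/L as Cl₂.
Cl₂ equivalent: 2.304 mg/L × 549,000 L = 1265 g.
Product at 64.9% available Cl: 1265 / 0.649 = 1949 g.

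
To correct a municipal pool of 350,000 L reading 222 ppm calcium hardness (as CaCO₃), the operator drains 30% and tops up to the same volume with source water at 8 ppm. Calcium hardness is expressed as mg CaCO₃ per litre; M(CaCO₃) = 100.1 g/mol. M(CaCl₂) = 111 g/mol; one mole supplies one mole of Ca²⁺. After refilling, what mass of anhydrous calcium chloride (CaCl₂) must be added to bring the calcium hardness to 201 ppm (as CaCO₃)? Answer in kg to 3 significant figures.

16.8 kg

After draining 30% and refilling: 222 × 0.70 + 8 × 0.30 = 157.8 ppm.
Deficit to target: 201 − 157.8 = 43.2 mg/L.
As CaCO₃: 43.2 mg/L × 350,000 L = 15,120 g; ÷ 100.1 = 151 mol Ca²⁺.
Mass: 151 × 111 = 16,770 g.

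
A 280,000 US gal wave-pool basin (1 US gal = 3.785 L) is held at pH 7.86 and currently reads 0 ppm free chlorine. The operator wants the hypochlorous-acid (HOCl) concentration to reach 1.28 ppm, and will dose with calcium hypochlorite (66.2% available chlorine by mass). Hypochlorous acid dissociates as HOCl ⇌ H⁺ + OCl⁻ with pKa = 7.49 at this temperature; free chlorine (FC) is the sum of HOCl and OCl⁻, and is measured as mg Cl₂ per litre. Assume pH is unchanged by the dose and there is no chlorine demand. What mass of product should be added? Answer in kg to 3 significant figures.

6.85 kg

Volume: 280,000 US gal × 3.785 L/gal = 1,059,800 L.
[OCl⁻]/[HOCl] = 10^(pH − pKa) = 10^(7.86 − 7.49) = 2.344; fraction as HOCl = 1/(1 + 2.344) = 0.299.
Free chlorine required for 1.28 ppm HOCl: 1.28 / 0.299 = 4.281 ppm.
FC to add: 4.281 − 0 = 4.281 mg/L as Cl₂.
Cl₂ equivalent: 4.281 mg/L × 1,059,800 L = 4537 g.
Product at 66.2% available Cl: 4537 / 0.662 = 6853 g.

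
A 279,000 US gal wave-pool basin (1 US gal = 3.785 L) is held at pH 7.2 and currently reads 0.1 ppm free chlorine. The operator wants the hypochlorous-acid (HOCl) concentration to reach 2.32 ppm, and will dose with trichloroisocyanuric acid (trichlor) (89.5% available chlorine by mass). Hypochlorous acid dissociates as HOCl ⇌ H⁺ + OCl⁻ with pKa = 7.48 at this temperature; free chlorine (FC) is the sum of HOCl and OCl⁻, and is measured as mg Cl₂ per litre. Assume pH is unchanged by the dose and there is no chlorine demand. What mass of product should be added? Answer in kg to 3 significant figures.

4.06 kg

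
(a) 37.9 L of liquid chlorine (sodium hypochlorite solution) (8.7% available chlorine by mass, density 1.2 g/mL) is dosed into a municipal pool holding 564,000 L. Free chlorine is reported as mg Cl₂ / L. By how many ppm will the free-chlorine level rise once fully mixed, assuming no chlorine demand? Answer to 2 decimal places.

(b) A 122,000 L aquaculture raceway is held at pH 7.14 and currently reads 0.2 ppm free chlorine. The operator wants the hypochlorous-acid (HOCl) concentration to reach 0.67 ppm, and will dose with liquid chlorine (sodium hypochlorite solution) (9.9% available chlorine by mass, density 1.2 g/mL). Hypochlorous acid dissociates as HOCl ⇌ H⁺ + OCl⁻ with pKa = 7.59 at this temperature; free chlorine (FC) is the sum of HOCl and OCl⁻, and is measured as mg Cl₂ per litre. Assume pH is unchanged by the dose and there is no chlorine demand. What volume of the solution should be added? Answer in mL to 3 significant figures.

(a) 7.02 ppm; (b) 727 mL

(a) Mass of solution: 37.9 L × 1000 mL/L × 1.2 g/mL = 45,480 g.
(a) Available chlorine delivered: 45,480 g × 0.087 = 3957 g as Cl₂.
(a) Concentration rise: 3957 g / 564,000 L = 7.016 mg/L = 7.02 ppm.

(b) [OCl⁻]/[HOCl] = 10^(pH − pKa) = 10^(7.14 − 7.59) = 0.3548; fraction as HOCl = 1/(1 + 0.3548) = 0.7381.
(b) Free chlorine required for 0.67 ppm HOCl: 0.67 / 0.7381 = 0.9077 ppm.
(b) FC to add: 0.9077 − 0.2 = 0.7077 mg/L as Cl₂.
(b) Cl₂ equivalent: 0.7077 mg/L × 122,000 L = 86.34 g.
(b) Product at 9.9% available Cl: 86.34 / 0.099 = 872.1 g.
(b) Volume: 872.1 g ÷ 1.2 g/mL = 726.8 mL.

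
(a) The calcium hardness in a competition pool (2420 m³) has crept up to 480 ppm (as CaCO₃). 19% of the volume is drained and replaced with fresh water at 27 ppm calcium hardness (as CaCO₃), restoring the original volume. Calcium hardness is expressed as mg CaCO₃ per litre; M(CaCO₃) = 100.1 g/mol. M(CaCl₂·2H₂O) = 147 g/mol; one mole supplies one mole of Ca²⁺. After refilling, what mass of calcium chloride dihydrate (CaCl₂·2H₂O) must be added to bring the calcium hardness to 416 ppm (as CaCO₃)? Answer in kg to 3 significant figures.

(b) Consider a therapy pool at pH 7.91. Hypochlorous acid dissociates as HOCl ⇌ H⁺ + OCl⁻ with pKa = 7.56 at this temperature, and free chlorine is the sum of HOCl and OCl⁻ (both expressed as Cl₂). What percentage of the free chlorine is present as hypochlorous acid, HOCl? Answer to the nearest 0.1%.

(a) 78.4 kg; (b) 30.9%

(a) Volume: 2420 m³ = 2,420,000 L.
(a) After draining 19% and refilling: 480 × 0.81 + 27 × 0.19 = 393.93 ppm.
(a) Deficit to target: 416 − 393.93 = 22.07 mg/L.
(a) As CaCO₃: 22.07 mg/L × 2,420,000 L = 53,410 g; ÷ 100.1 = 533.6 mol Ca²⁺.
(a) Mass: 533.6 × 147 = 78,430 g.

(b) [OCl⁻]/[HOCl] = 10^(pH − pKa) = 10^(7.91 − 7.56) = 10^0.35 = 2.239.
(b) Fraction as HOCl = 1 / (1 + 2.239) = 0.3088.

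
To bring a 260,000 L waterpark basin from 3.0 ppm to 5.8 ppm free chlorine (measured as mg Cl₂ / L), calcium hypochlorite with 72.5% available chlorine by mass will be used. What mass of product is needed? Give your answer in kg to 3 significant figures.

1.00 kg

Chlorine deficit: 5.8 − 3.0 = 2.8 ppm = 2.8 mg/L as Cl₂.
Cl₂ equivalent needed: 2.8 mg/L × 260,000 L = 728,000 mg = 728 g.
Product at 72.5% available chlorine: 728 / 0.725 = 1004 g.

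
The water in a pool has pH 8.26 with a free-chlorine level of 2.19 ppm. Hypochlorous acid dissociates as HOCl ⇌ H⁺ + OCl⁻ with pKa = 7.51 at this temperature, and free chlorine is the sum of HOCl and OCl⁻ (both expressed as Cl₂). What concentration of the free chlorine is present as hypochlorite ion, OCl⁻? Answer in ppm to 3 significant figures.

[OCl⁻]/[HOCl] = 10^(pH − pKa) = 10^(8.26 − 7.51) = 10^0.75 = 5.623.
Fraction as HOCl = 1 / (1 + 5.623) = 0.151.
OCl⁻ = (1 − 0.151) × 2.19 ppm = 1.859 ppm.

1.86 ppm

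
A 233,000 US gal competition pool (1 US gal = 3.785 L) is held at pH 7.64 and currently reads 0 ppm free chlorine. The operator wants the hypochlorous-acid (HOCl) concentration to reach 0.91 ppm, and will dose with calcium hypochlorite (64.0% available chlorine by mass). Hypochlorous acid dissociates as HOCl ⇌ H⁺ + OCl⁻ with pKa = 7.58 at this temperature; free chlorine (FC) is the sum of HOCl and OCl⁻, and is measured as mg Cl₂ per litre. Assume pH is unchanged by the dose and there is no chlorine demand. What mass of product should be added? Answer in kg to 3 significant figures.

2.69 kg

Volume: 233,000 US gal × 3.785 L/gal = 881,905 L.
[OCl⁻]/[HOCl] = 10^(pH − pKa) = 10^(7.64 − 7.58) = 1.148; fraction as HOCl = 1/(1 + 1.148) = 0.4655.
Free chlorine required for 0.91 ppm HOCl: 0.91 / 0.4655 = 1.955 ppm.
FC to add: 1.955 − 0 = 1.955 mg/L as Cl₂.
Cl₂ equivalent: 1.955 mg/L × 881,905 L = 1724 g.
Product at 64.0% available Cl: 1724 / 0.64 = 2694 g.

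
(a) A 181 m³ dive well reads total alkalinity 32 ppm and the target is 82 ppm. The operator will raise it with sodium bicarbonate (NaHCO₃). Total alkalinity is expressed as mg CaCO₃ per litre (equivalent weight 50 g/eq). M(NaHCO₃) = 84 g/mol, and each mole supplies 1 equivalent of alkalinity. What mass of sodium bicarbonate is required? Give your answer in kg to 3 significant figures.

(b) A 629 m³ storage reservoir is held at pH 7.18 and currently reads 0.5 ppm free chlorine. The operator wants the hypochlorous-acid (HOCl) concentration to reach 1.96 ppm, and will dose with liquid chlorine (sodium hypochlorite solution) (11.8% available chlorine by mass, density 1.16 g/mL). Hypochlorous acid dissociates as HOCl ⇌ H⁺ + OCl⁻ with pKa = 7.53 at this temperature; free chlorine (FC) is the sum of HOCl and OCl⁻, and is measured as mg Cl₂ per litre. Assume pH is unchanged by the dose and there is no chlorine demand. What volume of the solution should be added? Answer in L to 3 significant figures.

(a) Volume: 181 m³ = 181,000 L.
(a) Alkalinity to add: (82 − 32) = 50 mg/L as CaCO₃ × 181,000 L = 9050 g as CaCO₃.
(a) Equivalents: 9050 g ÷ 50 g/eq = 181 eq.
(a) NaHCO₃ supplies 1 eq per mole → 181 mol.
(a) Mass: 181 mol × 84 g/mol = 15,200 g.

(b) Volume: 629 m³ = 629,000 L.
(b) [OCl⁻]/[HOCl] = 10^(pH − pKa) = 10^(7.18 − 7.53) = 0.4467; fraction as HOCl = 1/(1 + 0.4467) = 0.6912.
(b) Free chlorine required for 1.96 ppm HOCl: 1.96 / 0.6912 = 2.835 ppm.
(b) FC to add: 2.835 − 0.5 = 2.335 mg/L as Cl₂.
(b) Cl₂ equivalent: 2.335 mg/L × 629,000 L = 1469 g.
(b) Product at 11.8% available Cl: 1469 / 0.118 = 12,450 g.
(b) Volume: 12,450 g ÷ 1.16 g/mL = 10,730 mL.

(a) 15.2 kg; (b) 10.7 L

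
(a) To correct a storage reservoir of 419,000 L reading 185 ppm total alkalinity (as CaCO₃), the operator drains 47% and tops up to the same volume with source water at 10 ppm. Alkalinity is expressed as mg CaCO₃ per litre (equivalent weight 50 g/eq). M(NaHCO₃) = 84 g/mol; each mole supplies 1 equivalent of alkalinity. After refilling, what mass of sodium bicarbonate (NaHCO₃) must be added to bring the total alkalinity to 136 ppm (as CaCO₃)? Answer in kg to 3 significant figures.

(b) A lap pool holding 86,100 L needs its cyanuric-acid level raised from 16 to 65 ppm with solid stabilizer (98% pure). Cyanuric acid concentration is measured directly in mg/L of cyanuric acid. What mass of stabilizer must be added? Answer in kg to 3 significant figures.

(a) After draining 47% and refilling: 185 × 0.53 + 10 × 0.47 = 102.75 ppm.
(a) Deficit to target: 136 − 102.75 = 33.25 mg/L.
(a) As CaCO₃: 33.25 mg/L × 419,000 L = 13,930 g; ÷ 50 g/eq ÷ 1 = 278.6 mol NaHCO₃.
(a) Mass: 278.6 × 84 = 23,410 g.

(b) CYA to add: (65 − 16) = 49 mg/L × 86,100 L = 4219 g cyanuric acid.
(b) At 98% purity: 4219 / 0.98 = 4305 g product.

(a) 23.4 kg; (b) 4.30 kg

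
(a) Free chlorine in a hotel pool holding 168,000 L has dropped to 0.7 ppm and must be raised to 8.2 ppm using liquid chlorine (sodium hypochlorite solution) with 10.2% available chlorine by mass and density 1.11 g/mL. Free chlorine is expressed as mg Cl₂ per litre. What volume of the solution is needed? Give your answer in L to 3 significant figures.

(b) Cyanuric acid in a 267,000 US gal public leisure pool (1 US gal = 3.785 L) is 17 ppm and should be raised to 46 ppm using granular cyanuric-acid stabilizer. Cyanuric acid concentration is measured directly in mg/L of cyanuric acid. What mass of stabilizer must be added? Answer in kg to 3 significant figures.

(a) 11.1 L; (b) 29.3 kg

(a) Chlorine deficit: 8.2 − 0.7 = 7.5 ppm = 7.5 mg/L as Cl₂.
(a) Cl₂ equivalent needed: 7.5 mg/L × 168,000 L = 1,260,000 mg = 1260 g.
(a) Product at 10.2% available chlorine: 1260 / 0.102 = 12,350 g.
(a) Volume at density 1.11 g/mL: 12,350 g ÷ 1.11 g/mL = 11,130 mL.

(b) Volume: 267,000 US gal × 3.785 L/gal = 1,010,595 L.
(b) CYA to add: (46 − 17) = 29 mg/L × 1,010,595 L = 29,310 g cyanuric acid.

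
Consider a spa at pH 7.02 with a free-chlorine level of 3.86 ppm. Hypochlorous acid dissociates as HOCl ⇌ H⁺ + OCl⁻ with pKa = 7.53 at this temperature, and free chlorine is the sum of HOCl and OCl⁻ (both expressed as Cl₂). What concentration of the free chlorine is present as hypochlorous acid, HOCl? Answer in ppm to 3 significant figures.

2.95 ppm

[OCl⁻]/[HOCl] = 10^(pH − pKa) = 10^(7.02 − 7.53) = 10^-0.51 = 0.309.
Fraction as HOCl = 1 / (1 + 0.309) = 0.7639.
HOCl = 0.7639 × 3.86 ppm = 2.949 ppm.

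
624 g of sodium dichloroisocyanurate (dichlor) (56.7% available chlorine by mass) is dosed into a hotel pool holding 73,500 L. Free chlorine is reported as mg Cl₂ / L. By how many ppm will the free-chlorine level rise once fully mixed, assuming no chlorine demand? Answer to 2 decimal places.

Available chlorine delivered: 624 g × 0.567 = 353.8 g as Cl₂.
Concentration rise: 353.8 g / 73,500 L = 4.814 mg/L = 4.81 ppm.

4.81 ppm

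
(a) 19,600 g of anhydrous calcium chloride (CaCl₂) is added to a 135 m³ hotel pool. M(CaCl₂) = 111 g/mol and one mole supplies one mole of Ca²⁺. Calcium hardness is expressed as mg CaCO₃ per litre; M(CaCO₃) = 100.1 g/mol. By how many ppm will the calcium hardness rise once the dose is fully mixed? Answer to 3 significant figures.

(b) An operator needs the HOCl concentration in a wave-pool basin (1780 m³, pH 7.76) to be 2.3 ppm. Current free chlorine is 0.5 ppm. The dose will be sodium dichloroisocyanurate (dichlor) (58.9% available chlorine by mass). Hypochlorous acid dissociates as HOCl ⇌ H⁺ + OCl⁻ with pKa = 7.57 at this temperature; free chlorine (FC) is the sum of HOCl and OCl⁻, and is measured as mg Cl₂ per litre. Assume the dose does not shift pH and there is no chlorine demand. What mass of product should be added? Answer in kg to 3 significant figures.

(a) Volume: 135 m³ = 135,000 L.
(a) Moles of Ca²⁺: 19,600 g ÷ 111 g/mol = 176.6 mol.
(a) As CaCO₃: 176.6 mol × 100.1 g/mol = 17,680 g.
(a) Rise: 17,680 g / 135,000 L × 1000 = 130.9 mg/L.

(b) Volume: 1780 m³ = 1,780,000 L.
(b) [OCl⁻]/[HOCl] = 10^(pH − pKa) = 10^(7.76 − 7.57) = 1.549; fraction as HOCl = 1/(1 + 1.549) = 0.3923.
(b) Free chlorine required for 2.3 ppm HOCl: 2.3 / 0.3923 = 5.862 ppm.
(b) FC to add: 5.862 − 0.5 = 5.362 mg/L as Cl₂.
(b) Cl₂ equivalent: 5.362 mg/L × 1,780,000 L = 9545 g.
(b) Product at 58.9% available Cl: 9545 / 0.589 = 16,210 g.

(a) 131 ppm; (b) 16.2 kg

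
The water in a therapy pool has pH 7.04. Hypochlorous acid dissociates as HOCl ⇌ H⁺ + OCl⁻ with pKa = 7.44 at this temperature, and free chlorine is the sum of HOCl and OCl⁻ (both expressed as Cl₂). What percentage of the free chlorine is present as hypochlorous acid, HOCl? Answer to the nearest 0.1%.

[OCl⁻]/[HOCl] = 10^(pH − pKa) = 10^(7.04 − 7.44) = 10^-0.40 = 0.3981.
Fraction as HOCl = 1 / (1 + 0.3981) = 0.7153.

71.5%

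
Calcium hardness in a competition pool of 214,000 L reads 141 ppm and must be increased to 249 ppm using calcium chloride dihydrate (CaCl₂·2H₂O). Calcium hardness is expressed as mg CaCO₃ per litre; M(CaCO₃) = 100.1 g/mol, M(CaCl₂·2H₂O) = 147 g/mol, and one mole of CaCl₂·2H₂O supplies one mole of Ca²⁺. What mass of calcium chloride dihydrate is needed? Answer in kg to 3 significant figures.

33.9 kg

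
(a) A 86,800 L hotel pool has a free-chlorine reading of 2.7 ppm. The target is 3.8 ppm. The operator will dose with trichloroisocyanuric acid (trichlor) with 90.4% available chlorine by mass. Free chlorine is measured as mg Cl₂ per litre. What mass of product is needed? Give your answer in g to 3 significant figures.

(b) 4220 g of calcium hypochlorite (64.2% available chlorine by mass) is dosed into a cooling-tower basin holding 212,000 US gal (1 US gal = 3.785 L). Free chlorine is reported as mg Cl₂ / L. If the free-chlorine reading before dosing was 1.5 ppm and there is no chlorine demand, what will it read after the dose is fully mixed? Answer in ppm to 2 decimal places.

(a) 106 g; (b) 4.88 ppm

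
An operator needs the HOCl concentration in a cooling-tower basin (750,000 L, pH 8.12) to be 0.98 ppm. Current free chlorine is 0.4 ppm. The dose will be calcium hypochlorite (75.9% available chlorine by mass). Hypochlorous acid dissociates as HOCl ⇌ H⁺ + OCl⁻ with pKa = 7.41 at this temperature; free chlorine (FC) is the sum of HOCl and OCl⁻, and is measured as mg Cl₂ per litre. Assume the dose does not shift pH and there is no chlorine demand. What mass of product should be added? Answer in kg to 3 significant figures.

[OCl⁻]/[HOCl] = 10^(pH − pKa) = 10^(8.12 − 7.41) = 5.129; fraction as HOCl = 1/(1 + 5.129) = 0.1632.
Free chlorine required for 0.98 ppm HOCl: 0.98 / 0.1632 = 6.006 ppm.
FC to add: 6.006 − 0.4 = 5.606 mg/L as Cl₂.
Cl₂ equivalent: 5.606 mg/L × 750,000 L = 4205 g.
Product at 75.9% available Cl: 4205 / 0.759 = 5540 g.

5.54 kg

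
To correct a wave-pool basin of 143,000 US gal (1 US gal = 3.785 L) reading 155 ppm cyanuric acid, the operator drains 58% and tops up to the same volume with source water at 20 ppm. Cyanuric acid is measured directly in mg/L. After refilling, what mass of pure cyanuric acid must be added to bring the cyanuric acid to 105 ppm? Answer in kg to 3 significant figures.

15.3 kg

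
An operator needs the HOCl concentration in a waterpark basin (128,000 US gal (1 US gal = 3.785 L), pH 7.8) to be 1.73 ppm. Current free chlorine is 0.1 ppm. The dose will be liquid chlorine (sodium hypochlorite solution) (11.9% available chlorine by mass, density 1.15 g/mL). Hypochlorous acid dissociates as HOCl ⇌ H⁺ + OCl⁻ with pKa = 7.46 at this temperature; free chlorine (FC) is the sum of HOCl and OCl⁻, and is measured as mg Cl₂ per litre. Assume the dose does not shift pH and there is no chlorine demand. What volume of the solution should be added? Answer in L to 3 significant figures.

Volume: 128,000 US gal × 3.785 L/gal = 484,480 L.
[OCl⁻]/[HOCl] = 10^(pH − pKa) = 10^(7.8 − 7.46) = 2.188; fraction as HOCl = 1/(1 + 2.188) = 0.3137.
Free chlorine required for 1.73 ppm HOCl: 1.73 / 0.3137 = 5.515 ppm.
FC to add: 5.515 − 0.1 = 5.415 mg/L as Cl₂.
Cl₂ equivalent: 5.415 mg/L × 484,480 L = 2623 g.
Product at 11.9% available Cl: 2623 / 0.119 = 22,050 g.
Volume: 22,050 g ÷ 1.15 g/mL = 19,170 mL.

19.2 L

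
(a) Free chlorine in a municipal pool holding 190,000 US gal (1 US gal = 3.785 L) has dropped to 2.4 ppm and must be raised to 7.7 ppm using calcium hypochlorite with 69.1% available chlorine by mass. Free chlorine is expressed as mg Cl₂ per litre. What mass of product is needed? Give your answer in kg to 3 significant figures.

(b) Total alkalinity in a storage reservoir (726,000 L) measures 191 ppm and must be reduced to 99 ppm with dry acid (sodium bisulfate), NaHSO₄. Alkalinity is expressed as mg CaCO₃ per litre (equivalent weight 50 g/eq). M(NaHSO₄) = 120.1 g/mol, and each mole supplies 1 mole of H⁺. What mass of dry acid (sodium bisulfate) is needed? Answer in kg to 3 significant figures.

(a) 5.52 kg; (b) 160 kg

(a) Volume: 190,000 US gal × 3.785 L/gal = 719,150 L.
(a) Chlorine deficit: 7.7 − 2.4 = 5.3 ppm = 5.3 mg/L as Cl₂.
(a) Cl₂ equivalent needed: 5.3 mg/L × 719,150 L = 3,811,000 mg = 3811 g.
(a) Product at 69.1% available chlorine: 3811 / 0.691 = 5516 g.

(b) Alkalinity to neutralize: (191 − 99) = 92 mg/L as CaCO₃ × 726,000 L = 66,790 g as CaCO₃.
(b) Equivalents of H⁺ required: 66,790 ÷ 50 g/eq = 1336 eq = 1336 mol NaHSO₄.
(b) Mass of NaHSO₄: 1336 × 120.1 = 160,400 g.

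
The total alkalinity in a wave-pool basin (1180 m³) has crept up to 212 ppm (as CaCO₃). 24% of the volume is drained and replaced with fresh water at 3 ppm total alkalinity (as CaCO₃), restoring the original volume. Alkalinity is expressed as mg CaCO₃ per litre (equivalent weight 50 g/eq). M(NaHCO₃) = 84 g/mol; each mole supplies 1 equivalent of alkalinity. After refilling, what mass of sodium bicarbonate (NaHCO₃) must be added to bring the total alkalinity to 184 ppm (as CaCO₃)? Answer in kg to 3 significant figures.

43.9 kg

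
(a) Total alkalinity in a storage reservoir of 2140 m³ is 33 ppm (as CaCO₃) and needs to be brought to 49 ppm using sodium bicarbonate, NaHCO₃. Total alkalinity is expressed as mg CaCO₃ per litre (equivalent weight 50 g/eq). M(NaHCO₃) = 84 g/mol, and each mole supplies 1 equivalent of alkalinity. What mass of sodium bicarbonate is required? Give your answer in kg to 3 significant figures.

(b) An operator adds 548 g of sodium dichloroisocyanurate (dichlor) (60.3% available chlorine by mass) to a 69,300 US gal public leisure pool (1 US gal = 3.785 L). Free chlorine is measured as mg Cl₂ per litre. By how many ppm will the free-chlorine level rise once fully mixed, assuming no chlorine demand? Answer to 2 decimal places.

(a) Volume: 2140 m³ = 2,140,000 L.
(a) Alkalinity to add: (49 − 33) = 16 mg/L as CaCO₃ × 2,140,000 L = 34,240 g as CaCO₃.
(a) Equivalents: 34,240 g ÷ 50 g/eq = 684.8 eq.
(a) NaHCO₃ supplies 1 eq per mole → 684.8 mol.
(a) Mass: 684.8 mol × 84 g/mol = 57,520 g.

(b) Volume: 69,300 US gal × 3.785 L/gal = 262,300 L.
(b) Available chlorine delivered: 548 g × 0.603 = 330.4 g as Cl₂.
(b) Concentration rise: 330.4 g / 262,300 L = 1.26 mg/L = 1.26 ppm.

(a) 57.5 kg; (b) 1.26 ppm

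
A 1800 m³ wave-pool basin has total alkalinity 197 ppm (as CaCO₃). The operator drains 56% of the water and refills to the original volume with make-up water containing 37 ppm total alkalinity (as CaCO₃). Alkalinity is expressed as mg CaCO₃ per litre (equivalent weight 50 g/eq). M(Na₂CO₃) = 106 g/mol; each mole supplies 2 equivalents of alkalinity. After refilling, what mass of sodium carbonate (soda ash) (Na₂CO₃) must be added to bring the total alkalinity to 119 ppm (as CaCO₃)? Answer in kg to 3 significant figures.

22.1 kg

Volume: 1800 m³ = 1,800,000 L.
After draining 56% and refilling: 197 × 0.44 + 37 × 0.56 = 107.4 ppm.
Deficit to target: 119 − 107.4 = 11.6 mg/L.
As CaCO₃: 11.6 mg/L × 1,800,000 L = 20,880 g; ÷ 50 g/eq ÷ 2 = 208.8 mol Na₂CO₃.
Mass: 208.8 × 106 = 22,130 g.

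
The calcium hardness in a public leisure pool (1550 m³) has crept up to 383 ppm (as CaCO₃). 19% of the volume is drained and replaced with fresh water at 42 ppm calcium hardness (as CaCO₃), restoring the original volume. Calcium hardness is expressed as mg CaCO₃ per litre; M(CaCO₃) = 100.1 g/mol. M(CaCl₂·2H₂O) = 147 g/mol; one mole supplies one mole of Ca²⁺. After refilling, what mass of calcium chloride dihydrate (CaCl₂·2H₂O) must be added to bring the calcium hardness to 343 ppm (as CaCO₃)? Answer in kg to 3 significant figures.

Volume: 1550 m³ = 1,550,000 L.
After draining 19% and refilling: 383 × 0.81 + 42 × 0.19 = 318.21 ppm.
Deficit to target: 343 − 318.21 = 24.79 mg/L.
As CaCO₃: 24.79 mg/L × 1,550,000 L = 38,420 g; ÷ 100.1 = 383.9 mol Ca²⁺.
Mass: 383.9 × 147 = 56,430 g.

56.4 kg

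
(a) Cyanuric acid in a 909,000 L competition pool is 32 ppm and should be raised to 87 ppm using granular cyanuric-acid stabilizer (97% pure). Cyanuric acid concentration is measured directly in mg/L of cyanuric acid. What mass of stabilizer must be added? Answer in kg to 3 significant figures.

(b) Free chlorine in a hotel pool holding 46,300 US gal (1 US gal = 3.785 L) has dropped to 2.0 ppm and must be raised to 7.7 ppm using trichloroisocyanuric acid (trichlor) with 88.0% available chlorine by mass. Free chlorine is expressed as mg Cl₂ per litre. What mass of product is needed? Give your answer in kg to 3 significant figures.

(a) CYA to add: (87 − 32) = 55 mg/L × 909,000 L = 50,000 g cyanuric acid.
(a) At 97% purity: 50,000 / 0.97 = 51,540 g product.

(b) Volume: 46,300 US gal × 3.785 L/gal = 175,246 L.
(b) Chlorine deficit: 7.7 − 2.0 = 5.7 ppm = 5.7 mg/L as Cl₂.
(b) Cl₂ equivalent needed: 5.7 mg/L × 175,246 L = 998,900 mg = 998.9 g.
(b) Product at 88.0% available chlorine: 998.9 / 0.88 = 1135 g.

(a) 51.5 kg; (b) 1.14 kg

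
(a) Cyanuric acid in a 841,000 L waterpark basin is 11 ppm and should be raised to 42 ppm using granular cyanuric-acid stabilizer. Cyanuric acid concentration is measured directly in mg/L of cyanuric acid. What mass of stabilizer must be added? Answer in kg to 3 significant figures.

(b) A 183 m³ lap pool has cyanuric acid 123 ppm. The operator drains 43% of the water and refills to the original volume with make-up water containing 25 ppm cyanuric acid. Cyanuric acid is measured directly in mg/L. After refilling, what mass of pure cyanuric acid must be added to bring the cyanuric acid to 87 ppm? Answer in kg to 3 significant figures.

(a) 26.1 kg; (b) 1.12 kg

(a) CYA to add: (42 − 11) = 31 mg/L × 841,000 L = 26,070 g cyanuric acid.

(b) Volume: 183 m³ = 183,000 L.
(b) After draining 43% and refilling: 123 × 0.57 + 25 × 0.43 = 80.86 ppm.
(b) Deficit to target: 87 − 80.86 = 6.14 mg/L.
(b) Mass: 6.14 mg/L × 183,000 L = 1124 g cyanuric acid.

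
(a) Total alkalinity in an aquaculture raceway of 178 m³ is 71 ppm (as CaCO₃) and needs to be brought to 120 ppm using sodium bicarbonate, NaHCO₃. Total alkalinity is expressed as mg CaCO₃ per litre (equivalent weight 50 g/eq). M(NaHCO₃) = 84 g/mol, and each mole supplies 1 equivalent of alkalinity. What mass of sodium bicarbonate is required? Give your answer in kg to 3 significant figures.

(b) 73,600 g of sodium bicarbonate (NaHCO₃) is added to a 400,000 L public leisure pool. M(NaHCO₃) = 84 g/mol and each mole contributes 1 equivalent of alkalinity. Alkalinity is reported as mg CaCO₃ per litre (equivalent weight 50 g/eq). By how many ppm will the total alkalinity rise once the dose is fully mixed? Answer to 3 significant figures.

(a) 14.7 kg; (b) 110 ppm

(a) Volume: 178 m³ = 178,000 L.
(a) Alkalinity to add: (120 − 71) = 49 mg/L as CaCO₃ × 178,000 L = 8722 g as CaCO₃.
(a) Equivalents: 8722 g ÷ 50 g/eq = 174.4 eq.
(a) NaHCO₃ supplies 1 eq per mole → 174.4 mol.
(a) Mass: 174.4 mol × 84 g/mol = 14,650 g.

(b) Moles of NaHCO₃: 73,600 g ÷ 84 g/mol = 876.2 mol → 876.2 eq of alkalinity.
(b) As CaCO₃: 876.2 eq × 50 g/eq = 43,810 g.
(b) Rise: 43,810 g / 400,000 L × 1000 = 109.5 mg/L.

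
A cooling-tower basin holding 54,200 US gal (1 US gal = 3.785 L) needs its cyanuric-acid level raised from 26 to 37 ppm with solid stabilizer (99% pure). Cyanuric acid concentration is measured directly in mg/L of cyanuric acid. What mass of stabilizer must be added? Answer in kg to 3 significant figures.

Volume: 54,200 US gal × 3.785 L/gal = 205,147 L.
CYA to add: (37 − 26) = 11 mg/L × 205,147 L = 2257 g cyanuric acid.
At 99% purity: 2257 / 0.99 = 2279 g product.

2.28 kg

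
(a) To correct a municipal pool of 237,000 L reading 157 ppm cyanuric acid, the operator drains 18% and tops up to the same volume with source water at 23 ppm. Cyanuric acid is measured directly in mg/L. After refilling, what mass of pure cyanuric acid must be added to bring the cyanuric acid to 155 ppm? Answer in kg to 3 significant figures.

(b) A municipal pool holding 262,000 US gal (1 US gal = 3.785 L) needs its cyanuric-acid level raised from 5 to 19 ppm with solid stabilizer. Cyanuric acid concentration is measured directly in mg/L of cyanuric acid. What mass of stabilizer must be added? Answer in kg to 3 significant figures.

(a) After draining 18% and refilling: 157 × 0.82 + 23 × 0.18 = 132.88 ppm.
(a) Deficit to target: 155 − 132.88 = 22.12 mg/L.
(a) Mass: 22.12 mg/L × 237,000 L = 5242 g cyanuric acid.

(b) Volume: 262,000 US gal × 3.785 L/gal = 991,670 L.
(b) CYA to add: (19 − 5) = 14 mg/L × 991,670 L = 13,880 g cyanuric acid.

(a) 5.24 kg; (b) 13.9 kg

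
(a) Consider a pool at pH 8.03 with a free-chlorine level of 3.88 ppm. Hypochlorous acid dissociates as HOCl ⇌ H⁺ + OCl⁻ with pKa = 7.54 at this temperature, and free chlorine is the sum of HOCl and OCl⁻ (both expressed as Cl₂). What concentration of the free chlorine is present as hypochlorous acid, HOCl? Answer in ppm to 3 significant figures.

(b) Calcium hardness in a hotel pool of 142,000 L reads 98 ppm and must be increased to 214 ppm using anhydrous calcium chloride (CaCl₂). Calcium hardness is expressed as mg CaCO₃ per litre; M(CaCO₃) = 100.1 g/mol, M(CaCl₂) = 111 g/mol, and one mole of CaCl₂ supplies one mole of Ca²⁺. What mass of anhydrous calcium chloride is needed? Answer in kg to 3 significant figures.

(a) [OCl⁻]/[HOCl] = 10^(pH − pKa) = 10^(8.03 − 7.54) = 10^0.49 = 3.09.
(a) Fraction as HOCl = 1 / (1 + 3.09) = 0.2445.
(a) HOCl = 0.2445 × 3.88 ppm = 0.9486 ppm.

(b) Hardness to add: (214 − 98) = 116 mg/L as CaCO₃ × 142,000 L = 16,470 g as CaCO₃.
(b) Moles of Ca²⁺ (1 mol Ca²⁺ ≡ 1 mol CaCO₃): 16,470 / 100.1 g/mol = 164.6 mol.
(b) Mass of CaCl₂: 164.6 × 111 = 18,270 g.

(a) 0.949 ppm; (b) 18.3 kg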